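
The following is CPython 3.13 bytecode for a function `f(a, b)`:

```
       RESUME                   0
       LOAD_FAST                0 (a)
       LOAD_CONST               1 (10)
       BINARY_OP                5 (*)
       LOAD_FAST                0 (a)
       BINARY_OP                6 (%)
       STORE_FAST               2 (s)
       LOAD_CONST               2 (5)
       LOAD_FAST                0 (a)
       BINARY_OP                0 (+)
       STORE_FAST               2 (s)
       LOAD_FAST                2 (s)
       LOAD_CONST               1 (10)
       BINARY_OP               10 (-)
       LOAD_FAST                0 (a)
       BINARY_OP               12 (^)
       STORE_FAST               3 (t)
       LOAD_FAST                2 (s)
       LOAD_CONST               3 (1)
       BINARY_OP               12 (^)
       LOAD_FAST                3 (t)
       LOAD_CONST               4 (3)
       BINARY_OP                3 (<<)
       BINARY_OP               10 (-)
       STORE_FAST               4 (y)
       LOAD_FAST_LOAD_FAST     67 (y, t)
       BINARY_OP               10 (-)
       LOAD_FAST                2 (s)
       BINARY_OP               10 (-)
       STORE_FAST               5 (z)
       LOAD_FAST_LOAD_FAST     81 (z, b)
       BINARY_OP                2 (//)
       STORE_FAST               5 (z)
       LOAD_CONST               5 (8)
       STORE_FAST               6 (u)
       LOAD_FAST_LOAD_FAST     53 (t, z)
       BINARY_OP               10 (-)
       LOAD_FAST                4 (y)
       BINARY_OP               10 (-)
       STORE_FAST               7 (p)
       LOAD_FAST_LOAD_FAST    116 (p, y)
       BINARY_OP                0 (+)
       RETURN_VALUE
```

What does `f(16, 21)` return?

LOAD_FAST a → push 16. Stack: [16]
LOAD_CONST → push 10. Stack: [16, 10]
BINARY_OP * → 16 * 10 = 160. Stack: [160]
LOAD_FAST a → push 16. Stack: [160, 16]
BINARY_OP % → 160 % 16 = 0. Stack: [0]
STORE_FAST s → s=0. Stack: []
LOAD_CONST → push 5. Stack: [5]
LOAD_FAST a → push 16. Stack: [5, 16]
BINARY_OP + → 5 + 16 = 21. Stack: [21]
STORE_FAST s → s=21. Stack: []
LOAD_FAST s → push 21. Stack: [21]
LOAD_CONST → push 10. Stack: [21, 10]
BINARY_OP - → 21 - 10 = 11. Stack: [11]
LOAD_FAST a → push 16. Stack: [11, 16]
BINARY_OP ^ → 11 ^ 16 = 27. Stack: [27]
STORE_FAST t → t=27. Stack: []
LOAD_FAST s → push 21. Stack: [21]
LOAD_CONST → push 1. Stack: [21, 1]
BINARY_OP ^ → 21 ^ 1 = 20. Stack: [20]
LOAD_FAST t → push 27. Stack: [20, 27]
LOAD_CONST → push 3. Stack: [20, 27, 3]
BINARY_OP << → 27 << 3 = 216. Stack: [20, 216]
BINARY_OP - → 20 - 216 = -196. Stack: [-196]
STORE_FAST y → y=-196. Stack: []
LOAD_FAST_LOAD_FAST y,t → push -196,27. Stack: [-196, 27]
BINARY_OP - → -196 - 27 = -223. Stack: [-223]
LOAD_FAST s → push 21. Stack: [-223, 21]
BINARY_OP - → -223 - 21 = -244. Stack: [-244]
STORE_FAST z → z=-244. Stack: []
LOAD_FAST_LOAD_FAST z,b → push -244,21. Stack: [-244, 21]
BINARY_OP // → -244 // 21 = -12. Stack: [-12]
STORE_FAST z → z=-12. Stack: []
LOAD_CONST → push 8. Stack: [8]
STORE_FAST u → u=8. Stack: []
LOAD_FAST_LOAD_FAST t,z → push 27,-12. Stack: [27, -12]
BINARY_OP - → 27 - -12 = 39. Stack: [39]
LOAD_FAST y → push -196. Stack: [39, -196]
BINARY_OP - → 39 - -196 = 235. Stack: [235]
STORE_FAST p → p=235. Stack: []
LOAD_FAST_LOAD_FAST p,y → push 235,-196. Stack: [235, -196]
BINARY_OP + → 235 + -196 = 39. Stack: [39]
RETURN_VALUE → return 39.

39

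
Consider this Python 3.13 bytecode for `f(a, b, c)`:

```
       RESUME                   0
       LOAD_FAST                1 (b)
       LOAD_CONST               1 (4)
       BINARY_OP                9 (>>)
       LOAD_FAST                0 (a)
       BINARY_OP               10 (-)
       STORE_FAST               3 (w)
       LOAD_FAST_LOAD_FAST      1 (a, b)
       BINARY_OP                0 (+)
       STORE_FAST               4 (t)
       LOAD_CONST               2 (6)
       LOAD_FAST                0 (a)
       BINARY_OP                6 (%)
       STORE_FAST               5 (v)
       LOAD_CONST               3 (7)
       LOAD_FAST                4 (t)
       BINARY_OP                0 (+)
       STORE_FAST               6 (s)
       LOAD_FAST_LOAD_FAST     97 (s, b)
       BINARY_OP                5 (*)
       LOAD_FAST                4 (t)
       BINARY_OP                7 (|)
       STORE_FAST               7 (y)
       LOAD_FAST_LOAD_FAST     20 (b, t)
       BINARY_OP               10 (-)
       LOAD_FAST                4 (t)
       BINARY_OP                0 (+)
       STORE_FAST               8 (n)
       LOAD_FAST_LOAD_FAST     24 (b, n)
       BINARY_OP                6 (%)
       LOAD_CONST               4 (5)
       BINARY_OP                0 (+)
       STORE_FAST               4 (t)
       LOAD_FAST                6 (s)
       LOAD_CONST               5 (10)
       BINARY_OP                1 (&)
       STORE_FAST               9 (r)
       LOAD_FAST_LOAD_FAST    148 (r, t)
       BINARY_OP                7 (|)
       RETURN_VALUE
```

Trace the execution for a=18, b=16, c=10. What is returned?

LOAD_FAST b → push 16. Stack: [16]
LOAD_CONST → push 4. Stack: [16, 4]
BINARY_OP >> → 16 >> 4 = 1. Stack: [1]
LOAD_FAST a → push 18. Stack: [1, 18]
BINARY_OP - → 1 - 18 = -17. Stack: [-17]
STORE_FAST w → w=-17. Stack: []
LOAD_FAST_LOAD_FAST a,b → push 18,16. Stack: [18, 16]
BINARY_OP + → 18 + 16 = 34. Stack: [34]
STORE_FAST t → t=34. Stack: []
LOAD_CONST → push 6. Stack: [6]
LOAD_FAST a → push 18. Stack: [6, 18]
BINARY_OP % → 6 % 18 = 6. Stack: [6]
STORE_FAST v → v=6. Stack: []
LOAD_CONST → push 7. Stack: [7]
LOAD_FAST t → push 34. Stack: [7, 34]
BINARY_OP + → 7 + 34 = 41. Stack: [41]
STORE_FAST s → s=41. Stack: []
LOAD_FAST_LOAD_FAST s,b → push 41,16. Stack: [41, 16]
BINARY_OP * → 41 * 16 = 656. Stack: [656]
LOAD_FAST t → push 34. Stack: [656, 34]
BINARY_OP | → 656 | 34 = 690. Stack: [690]
STORE_FAST y → y=690. Stack: []
LOAD_FAST_LOAD_FAST b,t → push 16,34. Stack: [16, 34]
BINARY_OP - → 16 - 34 = -18. Stack: [-18]
LOAD_FAST t → push 34. Stack: [-18, 34]
BINARY_OP + → -18 + 34 = 16. Stack: [16]
STORE_FAST n → n=16. Stack: []
LOAD_FAST_LOAD_FAST b,n → push 16,16. Stack: [16, 16]
BINARY_OP % → 16 % 16 = 0. Stack: [0]
LOAD_CONST → push 5. Stack: [0, 5]
BINARY_OP + → 0 + 5 = 5. Stack: [5]
STORE_FAST t → t=5. Stack: []
LOAD_FAST s → push 41. Stack: [41]
LOAD_CONST → push 10. Stack: [41, 10]
BINARY_OP & → 41 & 10 = 8. Stack: [8]
STORE_FAST r → r=8. Stack: []
LOAD_FAST_LOAD_FAST r,t → push 8,5. Stack: [8, 5]
BINARY_OP | → 8 | 5 = 13. Stack: [13]
RETURN_VALUE → return 13.

13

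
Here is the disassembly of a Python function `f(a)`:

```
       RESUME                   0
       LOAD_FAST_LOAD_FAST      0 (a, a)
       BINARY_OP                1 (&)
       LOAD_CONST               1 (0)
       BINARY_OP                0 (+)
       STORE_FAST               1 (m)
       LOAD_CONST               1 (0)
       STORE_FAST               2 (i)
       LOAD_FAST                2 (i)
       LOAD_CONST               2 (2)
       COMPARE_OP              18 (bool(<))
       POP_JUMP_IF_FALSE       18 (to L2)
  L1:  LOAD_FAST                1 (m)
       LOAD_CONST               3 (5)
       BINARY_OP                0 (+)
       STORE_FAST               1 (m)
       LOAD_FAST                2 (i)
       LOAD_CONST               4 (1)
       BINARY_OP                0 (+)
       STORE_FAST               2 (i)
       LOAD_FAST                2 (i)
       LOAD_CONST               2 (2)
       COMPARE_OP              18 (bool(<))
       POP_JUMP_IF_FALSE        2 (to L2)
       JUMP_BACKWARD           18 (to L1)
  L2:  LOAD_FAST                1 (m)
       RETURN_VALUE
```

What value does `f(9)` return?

LOAD_FAST_LOAD_FAST a,a → push 9,9. Stack: [9, 9]
BINARY_OP & → 9 & 9 = 9. Stack: [9]
LOAD_CONST → push 0. Stack: [9, 0]
BINARY_OP + → 9 + 0 = 9. Stack: [9]
STORE_FAST m → m=9. Stack: []
LOAD_CONST → push 0. Stack: [0]
STORE_FAST i → i=0. Stack: []
LOAD_FAST i → push 0. Stack: [0]
LOAD_CONST → push 2. Stack: [0, 2]
COMPARE_OP bool(<) → 0 vs 2 = True. Stack: [True]
POP_JUMP_IF_FALSE → pop True; no jump. Stack: []
LOAD_FAST m → push 9. Stack: [9]
LOAD_CONST → push 5. Stack: [9, 5]
BINARY_OP + → 9 + 5 = 14. Stack: [14]
STORE_FAST m → m=14. Stack: []
LOAD_FAST i → push 0. Stack: [0]
LOAD_CONST → push 1. Stack: [0, 1]
BINARY_OP + → 0 + 1 = 1. Stack: [1]
STORE_FAST i → i=1. Stack: []
LOAD_FAST i → push 1. Stack: [1]
LOAD_CONST → push 2. Stack: [1, 2]
COMPARE_OP bool(<) → 1 vs 2 = True. Stack: [True]
POP_JUMP_IF_FALSE → pop True; no jump. Stack: []
LOAD_FAST m → push 14. Stack: [14]
LOAD_CONST → push 5. Stack: [14, 5]
BINARY_OP + → 14 + 5 = 19. Stack: [19]
STORE_FAST m → m=19. Stack: []
LOAD_FAST i → push 1. Stack: [1]
LOAD_CONST → push 1. Stack: [1, 1]
BINARY_OP + → 1 + 1 = 2. Stack: [2]
STORE_FAST i → i=2. Stack: []
LOAD_FAST i → push 2. Stack: [2]
LOAD_CONST → push 2. Stack: [2, 2]
COMPARE_OP bool(<) → 2 vs 2 = False. Stack: [False]
POP_JUMP_IF_FALSE → pop False; jump. Stack: []
LOAD_FAST m → push 19. Stack: [19]
RETURN_VALUE → return 19.

19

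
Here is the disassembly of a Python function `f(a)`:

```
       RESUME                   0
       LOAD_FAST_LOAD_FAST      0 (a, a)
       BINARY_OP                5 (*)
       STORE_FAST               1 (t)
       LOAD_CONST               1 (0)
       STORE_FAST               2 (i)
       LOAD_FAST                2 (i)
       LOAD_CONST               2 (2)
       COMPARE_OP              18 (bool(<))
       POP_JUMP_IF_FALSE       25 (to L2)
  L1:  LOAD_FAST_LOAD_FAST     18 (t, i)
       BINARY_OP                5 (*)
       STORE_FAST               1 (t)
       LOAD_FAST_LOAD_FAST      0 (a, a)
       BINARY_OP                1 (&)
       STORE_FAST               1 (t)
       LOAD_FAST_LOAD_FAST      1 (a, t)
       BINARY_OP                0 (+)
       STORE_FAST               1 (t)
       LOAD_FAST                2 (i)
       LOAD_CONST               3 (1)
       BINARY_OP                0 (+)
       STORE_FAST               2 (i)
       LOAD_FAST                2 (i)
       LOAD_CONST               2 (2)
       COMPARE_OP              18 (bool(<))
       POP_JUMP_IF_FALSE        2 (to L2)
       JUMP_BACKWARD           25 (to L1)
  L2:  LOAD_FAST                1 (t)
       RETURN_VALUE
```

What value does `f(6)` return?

LOAD_FAST_LOAD_FAST a,a → push 6,6. Stack: [6, 6]
BINARY_OP * → 6 * 6 = 36. Stack: [36]
STORE_FAST t → t=36. Stack: []
LOAD_CONST → push 0. Stack: [0]
STORE_FAST i → i=0. Stack: []
LOAD_FAST i → push 0. Stack: [0]
LOAD_CONST → push 2. Stack: [0, 2]
COMPARE_OP bool(<) → 0 vs 2 = True. Stack: [True]
POP_JUMP_IF_FALSE → pop True; no jump. Stack: []
LOAD_FAST_LOAD_FAST t,i → push 36,0. Stack: [36, 0]
BINARY_OP * → 36 * 0 = 0. Stack: [0]
STORE_FAST t → t=0. Stack: []
LOAD_FAST_LOAD_FAST a,a → push 6,6. Stack: [6, 6]
BINARY_OP & → 6 & 6 = 6. Stack: [6]
STORE_FAST t → t=6. Stack: []
LOAD_FAST_LOAD_FAST a,t → push 6,6. Stack: [6, 6]
BINARY_OP + → 6 + 6 = 12. Stack: [12]
STORE_FAST t → t=12. Stack: []
LOAD_FAST i → push 0. Stack: [0]
LOAD_CONST → push 1. Stack: [0, 1]
BINARY_OP + → 0 + 1 = 1. Stack: [1]
STORE_FAST i → i=1. Stack: []
LOAD_FAST i → push 1. Stack: [1]
LOAD_CONST → push 2. Stack: [1, 2]
COMPARE_OP bool(<) → 1 vs 2 = True. Stack: [True]
POP_JUMP_IF_FALSE → pop True; no jump. Stack: []
LOAD_FAST_LOAD_FAST t,i → push 12,1. Stack: [12, 1]
BINARY_OP * → 12 * 1 = 12. Stack: [12]
STORE_FAST t → t=12. Stack: []
LOAD_FAST_LOAD_FAST a,a → push 6,6. Stack: [6, 6]
BINARY_OP & → 6 & 6 = 6. Stack: [6]
STORE_FAST t → t=6. Stack: []
LOAD_FAST_LOAD_FAST a,t → push 6,6. Stack: [6, 6]
BINARY_OP + → 6 + 6 = 12. Stack: [12]
STORE_FAST t → t=12. Stack: []
LOAD_FAST i → push 1. Stack: [1]
LOAD_CONST → push 1. Stack: [1, 1]
BINARY_OP + → 1 + 1 = 2. Stack: [2]
STORE_FAST i → i=2. Stack: []
LOAD_FAST i → push 2. Stack: [2]
LOAD_CONST → push 2. Stack: [2, 2]
COMPARE_OP bool(<) → 2 vs 2 = False. Stack: [False]
POP_JUMP_IF_FALSE → pop False; jump. Stack: []
LOAD_FAST t → push 12. Stack: [12]
RETURN_VALUE → return 12.

12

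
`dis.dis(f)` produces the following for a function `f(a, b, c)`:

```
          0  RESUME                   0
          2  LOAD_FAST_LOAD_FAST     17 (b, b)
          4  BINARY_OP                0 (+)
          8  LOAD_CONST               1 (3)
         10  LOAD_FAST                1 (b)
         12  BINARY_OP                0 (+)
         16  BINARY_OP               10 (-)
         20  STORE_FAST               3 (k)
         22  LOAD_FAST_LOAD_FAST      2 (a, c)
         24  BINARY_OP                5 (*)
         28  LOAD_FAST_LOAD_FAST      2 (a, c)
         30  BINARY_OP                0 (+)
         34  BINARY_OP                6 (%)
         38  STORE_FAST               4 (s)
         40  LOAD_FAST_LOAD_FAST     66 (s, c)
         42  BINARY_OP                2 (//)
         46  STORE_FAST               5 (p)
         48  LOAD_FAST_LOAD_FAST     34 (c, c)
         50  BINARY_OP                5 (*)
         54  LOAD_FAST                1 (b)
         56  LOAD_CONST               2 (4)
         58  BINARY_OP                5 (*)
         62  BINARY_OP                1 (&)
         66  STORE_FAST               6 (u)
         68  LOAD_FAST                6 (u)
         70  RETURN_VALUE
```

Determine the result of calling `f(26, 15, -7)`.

48

LOAD_FAST_LOAD_FAST b,b → push 15,15. Stack: [15, 15]
BINARY_OP + → 15 + 15 = 30. Stack: [30]
LOAD_CONST → push 3. Stack: [30, 3]
LOAD_FAST b → push 15. Stack: [30, 3, 15]
BINARY_OP + → 3 + 15 = 18. Stack: [30, 18]
BINARY_OP - → 30 - 18 = 12. Stack: [12]
STORE_FAST k → k=12. Stack: []
LOAD_FAST_LOAD_FAST a,c → push 26,-7. Stack: [26, -7]
BINARY_OP * → 26 * -7 = -182. Stack: [-182]
LOAD_FAST_LOAD_FAST a,c → push 26,-7. Stack: [-182, 26, -7]
BINARY_OP + → 26 + -7 = 19. Stack: [-182, 19]
BINARY_OP % → -182 % 19 = 8. Stack: [8]
STORE_FAST s → s=8. Stack: []
LOAD_FAST_LOAD_FAST s,c → push 8,-7. Stack: [8, -7]
BINARY_OP // → 8 // -7 = -2. Stack: [-2]
STORE_FAST p → p=-2. Stack: []
LOAD_FAST_LOAD_FAST c,c → push -7,-7. Stack: [-7, -7]
BINARY_OP * → -7 * -7 = 49. Stack: [49]
LOAD_FAST b → push 15. Stack: [49, 15]
LOAD_CONST → push 4. Stack: [49, 15, 4]
BINARY_OP * → 15 * 4 = 60. Stack: [49, 60]
BINARY_OP & → 49 & 60 = 48. Stack: [48]
STORE_FAST u → u=48. Stack: []
LOAD_FAST u → push 48. Stack: [48]
RETURN_VALUE → return 48.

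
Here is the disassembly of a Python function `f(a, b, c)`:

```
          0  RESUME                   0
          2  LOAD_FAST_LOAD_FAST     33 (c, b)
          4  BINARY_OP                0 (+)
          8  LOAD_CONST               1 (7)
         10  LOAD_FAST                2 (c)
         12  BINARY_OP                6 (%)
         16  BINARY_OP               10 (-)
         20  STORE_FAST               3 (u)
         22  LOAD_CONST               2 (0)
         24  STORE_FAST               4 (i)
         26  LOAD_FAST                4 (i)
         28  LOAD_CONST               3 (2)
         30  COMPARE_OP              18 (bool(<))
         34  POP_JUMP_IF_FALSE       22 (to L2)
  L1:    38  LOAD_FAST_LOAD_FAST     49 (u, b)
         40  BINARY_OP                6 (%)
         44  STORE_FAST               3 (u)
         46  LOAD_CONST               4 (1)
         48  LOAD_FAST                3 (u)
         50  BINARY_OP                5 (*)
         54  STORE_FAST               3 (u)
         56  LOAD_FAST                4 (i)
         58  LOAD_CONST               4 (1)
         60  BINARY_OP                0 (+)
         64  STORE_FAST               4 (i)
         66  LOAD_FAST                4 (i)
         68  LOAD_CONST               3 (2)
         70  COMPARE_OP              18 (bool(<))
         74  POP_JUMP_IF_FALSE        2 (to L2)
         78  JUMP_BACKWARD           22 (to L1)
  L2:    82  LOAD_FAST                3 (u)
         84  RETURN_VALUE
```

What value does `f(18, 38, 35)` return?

LOAD_FAST_LOAD_FAST c,b → push 35,38. Stack: [35, 38]
BINARY_OP + → 35 + 38 = 73. Stack: [73]
LOAD_CONST → push 7. Stack: [73, 7]
LOAD_FAST c → push 35. Stack: [73, 7, 35]
BINARY_OP % → 7 % 35 = 7. Stack: [73, 7]
BINARY_OP - → 73 - 7 = 66. Stack: [66]
STORE_FAST u → u=66. Stack: []
LOAD_CONST → push 0. Stack: [0]
STORE_FAST i → i=0. Stack: []
LOAD_FAST i → push 0. Stack: [0]
LOAD_CONST → push 2. Stack: [0, 2]
COMPARE_OP bool(<) → 0 vs 2 = True. Stack: [True]
POP_JUMP_IF_FALSE → pop True; no jump. Stack: []
LOAD_FAST_LOAD_FAST u,b → push 66,38. Stack: [66, 38]
BINARY_OP % → 66 % 38 = 28. Stack: [28]
STORE_FAST u → u=28. Stack: []
LOAD_CONST → push 1. Stack: [1]
LOAD_FAST u → push 28. Stack: [1, 28]
BINARY_OP * → 1 * 28 = 28. Stack: [28]
STORE_FAST u → u=28. Stack: []
LOAD_FAST i → push 0. Stack: [0]
LOAD_CONST → push 1. Stack: [0, 1]
BINARY_OP + → 0 + 1 = 1. Stack: [1]
STORE_FAST i → i=1. Stack: []
LOAD_FAST i → push 1. Stack: [1]
LOAD_CONST → push 2. Stack: [1, 2]
COMPARE_OP bool(<) → 1 vs 2 = True. Stack: [True]
POP_JUMP_IF_FALSE → pop True; no jump. Stack: []
LOAD_FAST_LOAD_FAST u,b → push 28,38. Stack: [28, 38]
BINARY_OP % → 28 % 38 = 28. Stack: [28]
STORE_FAST u → u=28. Stack: []
LOAD_CONST → push 1. Stack: [1]
LOAD_FAST u → push 28. Stack: [1, 28]
BINARY_OP * → 1 * 28 = 28. Stack: [28]
STORE_FAST u → u=28. Stack: []
LOAD_FAST i → push 1. Stack: [1]
LOAD_CONST → push 1. Stack: [1, 1]
BINARY_OP + → 1 + 1 = 2. Stack: [2]
STORE_FAST i → i=2. Stack: []
LOAD_FAST i → push 2. Stack: [2]
LOAD_CONST → push 2. Stack: [2, 2]
COMPARE_OP bool(<) → 2 vs 2 = False. Stack: [False]
POP_JUMP_IF_FALSE → pop False; jump. Stack: []
LOAD_FAST u → push 28. Stack: [28]
RETURN_VALUE → return 28.

28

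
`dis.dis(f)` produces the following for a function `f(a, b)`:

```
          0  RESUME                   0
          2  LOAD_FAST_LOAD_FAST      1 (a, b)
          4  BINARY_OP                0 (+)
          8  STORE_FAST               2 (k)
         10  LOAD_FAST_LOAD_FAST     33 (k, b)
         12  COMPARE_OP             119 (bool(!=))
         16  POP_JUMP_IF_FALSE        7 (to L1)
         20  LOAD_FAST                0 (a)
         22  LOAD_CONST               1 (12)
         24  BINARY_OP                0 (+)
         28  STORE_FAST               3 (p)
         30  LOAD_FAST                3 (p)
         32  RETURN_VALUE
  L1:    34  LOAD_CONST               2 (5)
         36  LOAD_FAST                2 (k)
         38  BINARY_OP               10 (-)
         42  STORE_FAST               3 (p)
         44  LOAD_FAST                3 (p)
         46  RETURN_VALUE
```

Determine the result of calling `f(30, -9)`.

LOAD_FAST_LOAD_FAST a,b → push 30,-9. Stack: [30, -9]
BINARY_OP + → 30 + -9 = 21. Stack: [21]
STORE_FAST k → k=21. Stack: []
LOAD_FAST_LOAD_FAST k,b → push 21,-9. Stack: [21, -9]
COMPARE_OP bool(!=) → 21 vs -9 = True. Stack: [True]
POP_JUMP_IF_FALSE → pop True; no jump. Stack: []
LOAD_FAST a → push 30. Stack: [30]
LOAD_CONST → push 12. Stack: [30, 12]
BINARY_OP + → 30 + 12 = 42. Stack: [42]
STORE_FAST p → p=42. Stack: []
LOAD_FAST p → push 42. Stack: [42]
RETURN_VALUE → return 42.

42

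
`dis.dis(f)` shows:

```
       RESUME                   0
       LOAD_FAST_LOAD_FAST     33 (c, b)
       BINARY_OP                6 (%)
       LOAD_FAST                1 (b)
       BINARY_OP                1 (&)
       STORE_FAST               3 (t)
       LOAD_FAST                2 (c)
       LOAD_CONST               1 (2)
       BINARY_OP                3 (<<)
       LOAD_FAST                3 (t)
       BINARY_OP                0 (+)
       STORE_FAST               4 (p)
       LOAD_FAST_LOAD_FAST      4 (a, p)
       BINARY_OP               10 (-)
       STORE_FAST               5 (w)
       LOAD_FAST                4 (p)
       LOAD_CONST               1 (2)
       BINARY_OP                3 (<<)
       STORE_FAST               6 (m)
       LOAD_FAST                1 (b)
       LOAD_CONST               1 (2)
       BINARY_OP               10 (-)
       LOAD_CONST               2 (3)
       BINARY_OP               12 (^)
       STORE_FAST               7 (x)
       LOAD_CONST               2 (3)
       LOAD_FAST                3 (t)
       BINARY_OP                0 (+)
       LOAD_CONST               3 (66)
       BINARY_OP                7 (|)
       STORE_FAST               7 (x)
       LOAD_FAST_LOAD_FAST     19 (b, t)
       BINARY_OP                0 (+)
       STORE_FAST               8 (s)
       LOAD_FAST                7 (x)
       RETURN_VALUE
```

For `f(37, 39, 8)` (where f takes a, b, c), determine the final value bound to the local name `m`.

128

LOAD_FAST_LOAD_FAST c,b → push 8,39. Stack: [8, 39]
BINARY_OP % → 8 % 39 = 8. Stack: [8]
LOAD_FAST b → push 39. Stack: [8, 39]
BINARY_OP & → 8 & 39 = 0. Stack: [0]
STORE_FAST t → t=0. Stack: []
LOAD_FAST c → push 8. Stack: [8]
LOAD_CONST → push 2. Stack: [8, 2]
BINARY_OP << → 8 << 2 = 32. Stack: [32]
LOAD_FAST t → push 0. Stack: [32, 0]
BINARY_OP + → 32 + 0 = 32. Stack: [32]
STORE_FAST p → p=32. Stack: []
LOAD_FAST_LOAD_FAST a,p → push 37,32. Stack: [37, 32]
BINARY_OP - → 37 - 32 = 5. Stack: [5]
STORE_FAST w → w=5. Stack: []
LOAD_FAST p → push 32. Stack: [32]
LOAD_CONST → push 2. Stack: [32, 2]
BINARY_OP << → 32 << 2 = 128. Stack: [128]
STORE_FAST m → m=128. Stack: []
LOAD_FAST b → push 39. Stack: [39]
LOAD_CONST → push 2. Stack: [39, 2]
BINARY_OP - → 39 - 2 = 37. Stack: [37]
LOAD_CONST → push 3. Stack: [37, 3]
BINARY_OP ^ → 37 ^ 3 = 38. Stack: [38]
STORE_FAST x → x=38. Stack: []
LOAD_CONST → push 3. Stack: [3]
LOAD_FAST t → push 0. Stack: [3, 0]
BINARY_OP + → 3 + 0 = 3. Stack: [3]
LOAD_CONST → push 66. Stack: [3, 66]
BINARY_OP | → 3 | 66 = 67. Stack: [67]
STORE_FAST x → x=67. Stack: []
LOAD_FAST_LOAD_FAST b,t → push 39,0. Stack: [39, 0]
BINARY_OP + → 39 + 0 = 39. Stack: [39]
STORE_FAST s → s=39. Stack: []
LOAD_FAST x → push 67. Stack: [67]
RETURN_VALUE → return 67.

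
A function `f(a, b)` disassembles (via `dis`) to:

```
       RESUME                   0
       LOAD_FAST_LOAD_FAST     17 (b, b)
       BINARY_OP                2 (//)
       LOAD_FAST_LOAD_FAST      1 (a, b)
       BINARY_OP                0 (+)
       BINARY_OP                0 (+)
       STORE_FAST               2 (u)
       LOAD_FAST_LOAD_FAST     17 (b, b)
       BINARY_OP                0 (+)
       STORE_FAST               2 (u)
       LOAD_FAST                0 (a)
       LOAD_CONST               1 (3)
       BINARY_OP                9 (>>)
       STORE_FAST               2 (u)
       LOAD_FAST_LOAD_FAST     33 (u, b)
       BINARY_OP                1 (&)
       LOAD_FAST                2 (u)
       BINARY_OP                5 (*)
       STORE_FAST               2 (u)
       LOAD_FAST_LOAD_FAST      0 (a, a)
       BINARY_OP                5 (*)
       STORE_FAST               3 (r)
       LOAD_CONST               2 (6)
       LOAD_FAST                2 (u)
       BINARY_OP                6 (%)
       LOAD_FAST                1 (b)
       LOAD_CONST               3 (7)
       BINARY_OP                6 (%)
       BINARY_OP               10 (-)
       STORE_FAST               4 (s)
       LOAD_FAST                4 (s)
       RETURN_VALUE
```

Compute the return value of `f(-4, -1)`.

LOAD_FAST_LOAD_FAST b,b → push -1,-1. Stack: [-1, -1]
BINARY_OP // → -1 // -1 = 1. Stack: [1]
LOAD_FAST_LOAD_FAST a,b → push -4,-1. Stack: [1, -4, -1]
BINARY_OP + → -4 + -1 = -5. Stack: [1, -5]
BINARY_OP + → 1 + -5 = -4. Stack: [-4]
STORE_FAST u → u=-4. Stack: []
LOAD_FAST_LOAD_FAST b,b → push -1,-1. Stack: [-1, -1]
BINARY_OP + → -1 + -1 = -2. Stack: [-2]
STORE_FAST u → u=-2. Stack: []
LOAD_FAST a → push -4. Stack: [-4]
LOAD_CONST → push 3. Stack: [-4, 3]
BINARY_OP >> → -4 >> 3 = -1. Stack: [-1]
STORE_FAST u → u=-1. Stack: []
LOAD_FAST_LOAD_FAST u,b → push -1,-1. Stack: [-1, -1]
BINARY_OP & → -1 & -1 = -1. Stack: [-1]
LOAD_FAST u → push -1. Stack: [-1, -1]
BINARY_OP * → -1 * -1 = 1. Stack: [1]
STORE_FAST u → u=1. Stack: []
LOAD_FAST_LOAD_FAST a,a → push -4,-4. Stack: [-4, -4]
BINARY_OP * → -4 * -4 = 16. Stack: [16]
STORE_FAST r → r=16. Stack: []
LOAD_CONST → push 6. Stack: [6]
LOAD_FAST u → push 1. Stack: [6, 1]
BINARY_OP % → 6 % 1 = 0. Stack: [0]
LOAD_FAST b → push -1. Stack: [0, -1]
LOAD_CONST → push 7. Stack: [0, -1, 7]
BINARY_OP % → -1 % 7 = 6. Stack: [0, 6]
BINARY_OP - → 0 - 6 = -6. Stack: [-6]
STORE_FAST s → s=-6. Stack: []
LOAD_FAST s → push -6. Stack: [-6]
RETURN_VALUE → return -6.

-6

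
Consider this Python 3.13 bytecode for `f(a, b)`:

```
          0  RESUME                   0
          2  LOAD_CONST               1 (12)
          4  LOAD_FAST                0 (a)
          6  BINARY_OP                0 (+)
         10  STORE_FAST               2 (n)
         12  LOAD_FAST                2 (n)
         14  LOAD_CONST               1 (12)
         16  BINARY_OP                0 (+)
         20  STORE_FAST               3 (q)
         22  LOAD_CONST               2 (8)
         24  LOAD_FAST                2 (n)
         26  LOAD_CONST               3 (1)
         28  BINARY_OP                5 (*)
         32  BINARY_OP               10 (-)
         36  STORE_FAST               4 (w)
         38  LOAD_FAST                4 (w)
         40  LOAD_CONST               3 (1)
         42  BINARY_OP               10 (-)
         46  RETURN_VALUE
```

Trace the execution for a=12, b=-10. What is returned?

-17

LOAD_CONST → push 12. Stack: [12]
LOAD_FAST a → push 12. Stack: [12, 12]
BINARY_OP + → 12 + 12 = 24. Stack: [24]
STORE_FAST n → n=24. Stack: []
LOAD_FAST n → push 24. Stack: [24]
LOAD_CONST → push 12. Stack: [24, 12]
BINARY_OP + → 24 + 12 = 36. Stack: [36]
STORE_FAST q → q=36. Stack: []
LOAD_CONST → push 8. Stack: [8]
LOAD_FAST n → push 24. Stack: [8, 24]
LOAD_CONST → push 1. Stack: [8, 24, 1]
BINARY_OP * → 24 * 1 = 24. Stack: [8, 24]
BINARY_OP - → 8 - 24 = -16. Stack: [-16]
STORE_FAST w → w=-16. Stack: []
LOAD_FAST w → push -16. Stack: [-16]
LOAD_CONST → push 1. Stack: [-16, 1]
BINARY_OP - → -16 - 1 = -17. Stack: [-17]
RETURN_VALUE → return -17.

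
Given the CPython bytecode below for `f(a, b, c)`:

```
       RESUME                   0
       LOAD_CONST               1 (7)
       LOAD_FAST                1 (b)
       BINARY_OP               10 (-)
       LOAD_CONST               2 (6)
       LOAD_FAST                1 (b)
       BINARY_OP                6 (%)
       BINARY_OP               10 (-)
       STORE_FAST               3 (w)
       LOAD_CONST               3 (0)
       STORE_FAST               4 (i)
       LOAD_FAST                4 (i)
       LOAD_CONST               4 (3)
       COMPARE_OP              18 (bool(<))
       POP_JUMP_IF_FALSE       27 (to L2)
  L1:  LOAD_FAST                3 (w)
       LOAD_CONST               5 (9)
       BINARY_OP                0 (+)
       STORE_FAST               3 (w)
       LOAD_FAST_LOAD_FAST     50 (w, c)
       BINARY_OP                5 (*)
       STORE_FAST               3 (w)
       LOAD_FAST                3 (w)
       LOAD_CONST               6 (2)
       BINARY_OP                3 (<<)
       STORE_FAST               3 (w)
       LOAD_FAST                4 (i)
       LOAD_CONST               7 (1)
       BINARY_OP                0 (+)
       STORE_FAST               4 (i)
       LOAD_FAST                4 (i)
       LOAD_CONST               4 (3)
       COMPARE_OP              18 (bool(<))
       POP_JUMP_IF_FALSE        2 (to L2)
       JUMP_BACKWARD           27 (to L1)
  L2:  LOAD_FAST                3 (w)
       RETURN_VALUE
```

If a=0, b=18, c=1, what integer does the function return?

-332

LOAD_CONST → push 7
LOAD_FAST b → push 18
BINARY_OP - → 7 - 18 = -11
LOAD_CONST → push 6
LOAD_FAST b → push 18
BINARY_OP % → 6 % 18 = 6
BINARY_OP - → -11 - 6 = -17
STORE_FAST w → w=-17
LOAD_CONST → push 0
STORE_FAST i → i=0
LOAD_FAST i → push 0
LOAD_CONST → push 3
COMPARE_OP bool(<) → 0 vs 3 = True
POP_JUMP_IF_FALSE → pop True; no jump
LOAD_FAST w → push -17
LOAD_CONST → push 9
BINARY_OP + → -17 + 9 = -8
STORE_FAST w → w=-8
LOAD_FAST_LOAD_FAST w,c → push -8,1
BINARY_OP * → -8 * 1 = -8
STORE_FAST w → w=-8
LOAD_FAST w → push -8
LOAD_CONST → push 2
BINARY_OP << → -8 << 2 = -32
STORE_FAST w → w=-32
LOAD_FAST i → push 0
LOAD_CONST → push 1
BINARY_OP + → 0 + 1 = 1
STORE_FAST i → i=1
LOAD_FAST i → push 1
LOAD_CONST → push 3
COMPARE_OP bool(<) → 1 vs 3 = True
POP_JUMP_IF_FALSE → pop True; no jump
LOAD_FAST w → push -32
LOAD_CONST → push 9
BINARY_OP + → -32 + 9 = -23
STORE_FAST w → w=-23
LOAD_FAST_LOAD_FAST w,c → push -23,1
BINARY_OP * → -23 * 1 = -23
STORE_FAST w → w=-23
LOAD_FAST w → push -23
LOAD_CONST → push 2
BINARY_OP << → -23 << 2 = -92
STORE_FAST w → w=-92
LOAD_FAST i → push 1
LOAD_CONST → push 1
BINARY_OP + → 1 + 1 = 2
STORE_FAST i → i=2
LOAD_FAST i → push 2
LOAD_CONST → push 3
COMPARE_OP bool(<) → 2 vs 3 = True
POP_JUMP_IF_FALSE → pop True; no jump
LOAD_FAST w → push -92
LOAD_CONST → push 9
BINARY_OP + → -92 + 9 = -83
STORE_FAST w → w=-83
LOAD_FAST_LOAD_FAST w,c → push -83,1
BINARY_OP * → -83 * 1 = -83
STORE_FAST w → w=-83
LOAD_FAST w → push -83
LOAD_CONST → push 2
BINARY_OP << → -83 << 2 = -332
STORE_FAST w → w=-332
LOAD_FAST i → push 2
LOAD_CONST → push 1
BINARY_OP + → 2 + 1 = 3
STORE_FAST i → i=3
LOAD_FAST i → push 3
LOAD_CONST → push 3
COMPARE_OP bool(<) → 3 vs 3 = False
POP_JUMP_IF_FALSE → pop False; jump
LOAD_FAST w → push -332
RETURN_VALUE → return -332.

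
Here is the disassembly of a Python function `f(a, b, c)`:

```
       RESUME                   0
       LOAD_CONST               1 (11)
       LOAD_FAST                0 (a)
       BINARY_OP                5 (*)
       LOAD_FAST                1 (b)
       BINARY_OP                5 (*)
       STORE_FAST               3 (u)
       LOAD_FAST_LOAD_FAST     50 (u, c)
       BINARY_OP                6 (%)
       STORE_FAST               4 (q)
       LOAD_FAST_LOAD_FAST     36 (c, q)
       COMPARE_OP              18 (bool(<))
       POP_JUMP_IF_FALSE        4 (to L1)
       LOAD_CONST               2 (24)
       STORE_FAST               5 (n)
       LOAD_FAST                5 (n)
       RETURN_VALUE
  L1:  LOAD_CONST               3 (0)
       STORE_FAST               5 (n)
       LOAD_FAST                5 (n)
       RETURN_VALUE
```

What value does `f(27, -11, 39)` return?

LOAD_CONST → push 11. Stack: [11]
LOAD_FAST a → push 27. Stack: [11, 27]
BINARY_OP * → 11 * 27 = 297. Stack: [297]
LOAD_FAST b → push -11. Stack: [297, -11]
BINARY_OP * → 297 * -11 = -3267. Stack: [-3267]
STORE_FAST u → u=-3267. Stack: []
LOAD_FAST_LOAD_FAST u,c → push -3267,39. Stack: [-3267, 39]
BINARY_OP % → -3267 % 39 = 9. Stack: [9]
STORE_FAST q → q=9. Stack: []
LOAD_FAST_LOAD_FAST c,q → push 39,9. Stack: [39, 9]
COMPARE_OP bool(<) → 39 vs 9 = False. Stack: [False]
POP_JUMP_IF_FALSE → pop False; jump. Stack: []
LOAD_CONST → push 0. Stack: [0]
STORE_FAST n → n=0. Stack: []
LOAD_FAST n → push 0. Stack: [0]
RETURN_VALUE → return 0.

0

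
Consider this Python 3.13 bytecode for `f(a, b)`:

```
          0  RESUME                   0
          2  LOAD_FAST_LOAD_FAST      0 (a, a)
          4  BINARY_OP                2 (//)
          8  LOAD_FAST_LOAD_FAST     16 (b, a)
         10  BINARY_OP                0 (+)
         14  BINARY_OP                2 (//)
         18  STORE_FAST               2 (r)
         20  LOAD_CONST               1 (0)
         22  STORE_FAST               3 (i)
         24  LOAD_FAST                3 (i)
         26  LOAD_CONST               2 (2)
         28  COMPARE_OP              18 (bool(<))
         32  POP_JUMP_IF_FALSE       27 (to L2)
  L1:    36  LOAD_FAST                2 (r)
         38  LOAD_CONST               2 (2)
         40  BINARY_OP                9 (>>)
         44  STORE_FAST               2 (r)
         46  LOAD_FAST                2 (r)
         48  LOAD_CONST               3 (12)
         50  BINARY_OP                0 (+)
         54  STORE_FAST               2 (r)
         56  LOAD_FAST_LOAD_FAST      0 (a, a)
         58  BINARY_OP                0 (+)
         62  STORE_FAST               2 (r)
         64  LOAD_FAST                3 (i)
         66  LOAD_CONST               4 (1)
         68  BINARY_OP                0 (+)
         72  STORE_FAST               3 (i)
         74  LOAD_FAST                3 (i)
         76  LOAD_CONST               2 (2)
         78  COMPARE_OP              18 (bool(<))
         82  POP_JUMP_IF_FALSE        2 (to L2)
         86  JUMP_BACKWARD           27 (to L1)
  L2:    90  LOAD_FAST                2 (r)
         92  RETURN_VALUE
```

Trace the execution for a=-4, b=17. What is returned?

LOAD_FAST_LOAD_FAST a,a → push -4,-4. Stack: [-4, -4]
BINARY_OP // → -4 // -4 = 1. Stack: [1]
LOAD_FAST_LOAD_FAST b,a → push 17,-4. Stack: [1, 17, -4]
BINARY_OP + → 17 + -4 = 13. Stack: [1, 13]
BINARY_OP // → 1 // 13 = 0. Stack: [0]
STORE_FAST r → r=0. Stack: []
LOAD_CONST → push 0. Stack: [0]
STORE_FAST i → i=0. Stack: []
LOAD_FAST i → push 0. Stack: [0]
LOAD_CONST → push 2. Stack: [0, 2]
COMPARE_OP bool(<) → 0 vs 2 = True. Stack: [True]
POP_JUMP_IF_FALSE → pop True; no jump. Stack: []
LOAD_FAST r → push 0. Stack: [0]
LOAD_CONST → push 2. Stack: [0, 2]
BINARY_OP >> → 0 >> 2 = 0. Stack: [0]
STORE_FAST r → r=0. Stack: []
LOAD_FAST r → push 0. Stack: [0]
LOAD_CONST → push 12. Stack: [0, 12]
BINARY_OP + → 0 + 12 = 12. Stack: [12]
STORE_FAST r → r=12. Stack: []
LOAD_FAST_LOAD_FAST a,a → push -4,-4. Stack: [-4, -4]
BINARY_OP + → -4 + -4 = -8. Stack: [-8]
STORE_FAST r → r=-8. Stack: []
LOAD_FAST i → push 0. Stack: [0]
LOAD_CONST → push 1. Stack: [0, 1]
BINARY_OP + → 0 + 1 = 1. Stack: [1]
STORE_FAST i → i=1. Stack: []
LOAD_FAST i → push 1. Stack: [1]
LOAD_CONST → push 2. Stack: [1, 2]
COMPARE_OP bool(<) → 1 vs 2 = True. Stack: [True]
POP_JUMP_IF_FALSE → pop True; no jump. Stack: []
LOAD_FAST r → push -8. Stack: [-8]
LOAD_CONST → push 2. Stack: [-8, 2]
BINARY_OP >> → -8 >> 2 = -2. Stack: [-2]
STORE_FAST r → r=-2. Stack: []
LOAD_FAST r → push -2. Stack: [-2]
LOAD_CONST → push 12. Stack: [-2, 12]
BINARY_OP + → -2 + 12 = 10. Stack: [10]
STORE_FAST r → r=10. Stack: []
LOAD_FAST_LOAD_FAST a,a → push -4,-4. Stack: [-4, -4]
BINARY_OP + → -4 + -4 = -8. Stack: [-8]
STORE_FAST r → r=-8. Stack: []
LOAD_FAST i → push 1. Stack: [1]
LOAD_CONST → push 1. Stack: [1, 1]
BINARY_OP + → 1 + 1 = 2. Stack: [2]
STORE_FAST i → i=2. Stack: []
LOAD_FAST i → push 2. Stack: [2]
LOAD_CONST → push 2. Stack: [2, 2]
COMPARE_OP bool(<) → 2 vs 2 = False. Stack: [False]
POP_JUMP_IF_FALSE → pop False; jump. Stack: []
LOAD_FAST r → push -8. Stack: [-8]
RETURN_VALUE → return -8.

-8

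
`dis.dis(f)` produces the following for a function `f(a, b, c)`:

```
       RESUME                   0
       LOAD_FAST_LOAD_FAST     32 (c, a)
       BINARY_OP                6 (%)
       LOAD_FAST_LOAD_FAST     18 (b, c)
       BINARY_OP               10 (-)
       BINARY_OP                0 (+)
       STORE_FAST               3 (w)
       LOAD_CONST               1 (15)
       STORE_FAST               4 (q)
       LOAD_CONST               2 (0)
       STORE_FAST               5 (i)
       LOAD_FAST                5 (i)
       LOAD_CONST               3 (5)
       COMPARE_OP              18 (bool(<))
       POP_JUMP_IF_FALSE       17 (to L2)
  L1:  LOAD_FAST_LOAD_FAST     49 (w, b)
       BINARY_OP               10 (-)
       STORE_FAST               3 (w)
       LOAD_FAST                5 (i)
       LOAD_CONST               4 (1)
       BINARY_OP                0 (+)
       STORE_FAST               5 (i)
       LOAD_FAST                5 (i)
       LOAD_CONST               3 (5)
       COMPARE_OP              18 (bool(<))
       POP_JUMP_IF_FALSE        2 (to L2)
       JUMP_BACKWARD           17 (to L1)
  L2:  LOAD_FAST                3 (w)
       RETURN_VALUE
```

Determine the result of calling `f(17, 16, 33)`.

LOAD_FAST_LOAD_FAST c,a → push 33,17
BINARY_OP % → 33 % 17 = 16
LOAD_FAST_LOAD_FAST b,c → push 16,33
BINARY_OP - → 16 - 33 = -17
BINARY_OP + → 16 + -17 = -1
STORE_FAST w → w=-1
LOAD_CONST → push 15
STORE_FAST q → q=15
LOAD_CONST → push 0
STORE_FAST i → i=0
LOAD_FAST i → push 0
LOAD_CONST → push 5
COMPARE_OP bool(<) → 0 vs 5 = True
POP_JUMP_IF_FALSE → pop True; no jump
LOAD_FAST_LOAD_FAST w,b → push -1,16
BINARY_OP - → -1 - 16 = -17
STORE_FAST w → w=-17
LOAD_FAST i → push 0
LOAD_CONST → push 1
BINARY_OP + → 0 + 1 = 1
STORE_FAST i → i=1
LOAD_FAST i → push 1
LOAD_CONST → push 5
COMPARE_OP bool(<) → 1 vs 5 = True
POP_JUMP_IF_FALSE → pop True; no jump
LOAD_FAST_LOAD_FAST w,b → push -17,16
BINARY_OP - → -17 - 16 = -33
STORE_FAST w → w=-33
LOAD_FAST i → push 1
LOAD_CONST → push 1
BINARY_OP + → 1 + 1 = 2
STORE_FAST i → i=2
LOAD_FAST i → push 2
LOAD_CONST → push 5
COMPARE_OP bool(<) → 2 vs 5 = True
POP_JUMP_IF_FALSE → pop True; no jump
LOAD_FAST_LOAD_FAST w,b → push -33,16
BINARY_OP - → -33 - 16 = -49
STORE_FAST w → w=-49
LOAD_FAST i → push 2
LOAD_CONST → push 1
BINARY_OP + → 2 + 1 = 3
STORE_FAST i → i=3
LOAD_FAST i → push 3
LOAD_CONST → push 5
COMPARE_OP bool(<) → 3 vs 5 = True
POP_JUMP_IF_FALSE → pop True; no jump
LOAD_FAST_LOAD_FAST w,b → push -49,16
BINARY_OP - → -49 - 16 = -65
STORE_FAST w → w=-65
LOAD_FAST i → push 3
LOAD_CONST → push 1
BINARY_OP + → 3 + 1 = 4
STORE_FAST i → i=4
LOAD_FAST i → push 4
LOAD_CONST → push 5
COMPARE_OP bool(<) → 4 vs 5 = True
POP_JUMP_IF_FALSE → pop True; no jump
LOAD_FAST_LOAD_FAST w,b → push -65,16
BINARY_OP - → -65 - 16 = -81
STORE_FAST w → w=-81
LOAD_FAST i → push 4
LOAD_CONST → push 1
BINARY_OP + → 4 + 1 = 5
STORE_FAST i → i=5
LOAD_FAST i → push 5
LOAD_CONST → push 5
COMPARE_OP bool(<) → 5 vs 5 = False
POP_JUMP_IF_FALSE → pop False; jump
LOAD_FAST w → push -81
RETURN_VALUE → return -81.

-81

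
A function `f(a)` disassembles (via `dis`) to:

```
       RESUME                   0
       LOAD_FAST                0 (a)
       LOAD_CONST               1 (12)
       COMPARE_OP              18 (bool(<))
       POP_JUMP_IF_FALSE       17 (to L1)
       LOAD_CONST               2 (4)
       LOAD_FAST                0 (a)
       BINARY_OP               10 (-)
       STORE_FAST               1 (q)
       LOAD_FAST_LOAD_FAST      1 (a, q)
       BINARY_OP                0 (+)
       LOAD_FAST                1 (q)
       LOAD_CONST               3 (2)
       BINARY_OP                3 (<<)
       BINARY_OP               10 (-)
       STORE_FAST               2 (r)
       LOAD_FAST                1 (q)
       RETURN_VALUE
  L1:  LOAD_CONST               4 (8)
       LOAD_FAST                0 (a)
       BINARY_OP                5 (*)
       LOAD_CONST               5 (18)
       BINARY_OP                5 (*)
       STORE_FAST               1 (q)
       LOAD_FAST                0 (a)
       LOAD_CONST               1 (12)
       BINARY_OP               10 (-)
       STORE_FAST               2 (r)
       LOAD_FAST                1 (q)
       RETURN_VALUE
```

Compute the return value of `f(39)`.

5616

LOAD_FAST a → push 39. Stack: [39]
LOAD_CONST → push 12. Stack: [39, 12]
COMPARE_OP bool(<) → 39 vs 12 = False. Stack: [False]
POP_JUMP_IF_FALSE → pop False; jump. Stack: []
LOAD_CONST → push 8. Stack: [8]
LOAD_FAST a → push 39. Stack: [8, 39]
BINARY_OP * → 8 * 39 = 312. Stack: [312]
LOAD_CONST → push 18. Stack: [312, 18]
BINARY_OP * → 312 * 18 = 5616. Stack: [5616]
STORE_FAST q → q=5616. Stack: []
LOAD_FAST a → push 39. Stack: [39]
LOAD_CONST → push 12. Stack: [39, 12]
BINARY_OP - → 39 - 12 = 27. Stack: [27]
STORE_FAST r → r=27. Stack: []
LOAD_FAST q → push 5616. Stack: [5616]
RETURN_VALUE → return 5616.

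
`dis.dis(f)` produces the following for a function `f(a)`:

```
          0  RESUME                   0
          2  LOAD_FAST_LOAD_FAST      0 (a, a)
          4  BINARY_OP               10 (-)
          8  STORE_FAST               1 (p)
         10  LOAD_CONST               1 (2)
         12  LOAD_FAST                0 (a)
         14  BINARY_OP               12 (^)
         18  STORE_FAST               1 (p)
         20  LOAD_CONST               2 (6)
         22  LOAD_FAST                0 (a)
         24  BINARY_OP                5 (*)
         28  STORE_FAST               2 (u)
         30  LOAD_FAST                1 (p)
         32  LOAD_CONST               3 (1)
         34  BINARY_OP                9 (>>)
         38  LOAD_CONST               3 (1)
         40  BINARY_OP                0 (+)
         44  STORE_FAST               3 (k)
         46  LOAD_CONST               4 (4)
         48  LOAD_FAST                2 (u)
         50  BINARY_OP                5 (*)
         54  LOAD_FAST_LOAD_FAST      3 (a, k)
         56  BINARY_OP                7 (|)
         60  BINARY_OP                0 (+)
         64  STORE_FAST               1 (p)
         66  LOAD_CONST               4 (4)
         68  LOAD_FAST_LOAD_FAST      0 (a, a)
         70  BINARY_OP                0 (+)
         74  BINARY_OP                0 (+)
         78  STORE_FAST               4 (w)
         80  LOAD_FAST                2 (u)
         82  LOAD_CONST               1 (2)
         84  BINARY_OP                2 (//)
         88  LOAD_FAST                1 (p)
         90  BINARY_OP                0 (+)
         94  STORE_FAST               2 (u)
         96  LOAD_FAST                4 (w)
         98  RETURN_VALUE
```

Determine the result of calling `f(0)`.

LOAD_FAST_LOAD_FAST a,a → push 0,0. Stack: [0, 0]
BINARY_OP - → 0 - 0 = 0. Stack: [0]
STORE_FAST p → p=0. Stack: []
LOAD_CONST → push 2. Stack: [2]
LOAD_FAST a → push 0. Stack: [2, 0]
BINARY_OP ^ → 2 ^ 0 = 2. Stack: [2]
STORE_FAST p → p=2. Stack: []
LOAD_CONST → push 6. Stack: [6]
LOAD_FAST a → push 0. Stack: [6, 0]
BINARY_OP * → 6 * 0 = 0. Stack: [0]
STORE_FAST u → u=0. Stack: []
LOAD_FAST p → push 2. Stack: [2]
LOAD_CONST → push 1. Stack: [2, 1]
BINARY_OP >> → 2 >> 1 = 1. Stack: [1]
LOAD_CONST → push 1. Stack: [1, 1]
BINARY_OP + → 1 + 1 = 2. Stack: [2]
STORE_FAST k → k=2. Stack: []
LOAD_CONST → push 4. Stack: [4]
LOAD_FAST u → push 0. Stack: [4, 0]
BINARY_OP * → 4 * 0 = 0. Stack: [0]
LOAD_FAST_LOAD_FAST a,k → push 0,2. Stack: [0, 0, 2]
BINARY_OP | → 0 | 2 = 2. Stack: [0, 2]
BINARY_OP + → 0 + 2 = 2. Stack: [2]
STORE_FAST p → p=2. Stack: []
LOAD_CONST → push 4. Stack: [4]
LOAD_FAST_LOAD_FAST a,a → push 0,0. Stack: [4, 0, 0]
BINARY_OP + → 0 + 0 = 0. Stack: [4, 0]
BINARY_OP + → 4 + 0 = 4. Stack: [4]
STORE_FAST w → w=4. Stack: []
LOAD_FAST u → push 0. Stack: [0]
LOAD_CONST → push 2. Stack: [0, 2]
BINARY_OP // → 0 // 2 = 0. Stack: [0]
LOAD_FAST p → push 2. Stack: [0, 2]
BINARY_OP + → 0 + 2 = 2. Stack: [2]
STORE_FAST u → u=2. Stack: []
LOAD_FAST w → push 4. Stack: [4]
RETURN_VALUE → return 4.

4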